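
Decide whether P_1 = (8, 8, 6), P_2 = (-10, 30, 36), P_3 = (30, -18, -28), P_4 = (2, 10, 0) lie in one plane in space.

Yes

A normal to the plane through P_1, P_2, P_3 is n = P_1P_2 × P_1P_3 = (32, 48, -16).
The plane has equation n·P = 544. For P_4: n·P_4 = 544.
Equal, so P_4 lies in the plane and all four are coplanar.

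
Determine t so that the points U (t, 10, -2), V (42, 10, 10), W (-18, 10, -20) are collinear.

18

Direction VW = (-60, 0, -30). From the z-coordinate of U, the parameter along the line is τ = (-2 − 10)/(-30) = 2/5.
Then t = 42 + 2/5·(-60) = 18.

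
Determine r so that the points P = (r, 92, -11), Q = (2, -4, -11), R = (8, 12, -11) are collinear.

38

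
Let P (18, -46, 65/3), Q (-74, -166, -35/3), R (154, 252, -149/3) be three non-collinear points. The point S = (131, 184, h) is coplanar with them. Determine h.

Coplanarity requires PQ · (PR × PS) = 0.
PQ = (-92, -120, -100/3), PR = (136, 298, -214/3); the triple product is linear in h with coefficient -11096 and constant term -221920.
Setting it to zero: h = -20.

-20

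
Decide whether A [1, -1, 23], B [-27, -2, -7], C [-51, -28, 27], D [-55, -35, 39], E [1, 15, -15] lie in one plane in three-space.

Yes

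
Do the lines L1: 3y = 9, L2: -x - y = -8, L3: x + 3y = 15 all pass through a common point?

No

Intersecting L1 and L2: solving the 2×2 system gives (x, y) = (5, 3).
Substitute into L3: (1)(5) + (3)(3) = 14.
But L3 requires 15 ≠ 14, so the three lines have no common point.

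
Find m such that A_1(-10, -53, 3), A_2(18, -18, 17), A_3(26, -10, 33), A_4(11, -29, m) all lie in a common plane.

27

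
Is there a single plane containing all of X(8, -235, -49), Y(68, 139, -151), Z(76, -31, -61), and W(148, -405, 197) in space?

A normal to the plane through X, Y, Z is n = XY × XZ = (16320, -6216, -13192).
The plane has equation n·P = 2237728. For W: n·W = 2334016.
2334016 ≠ 2237728, so W is off the plane.

No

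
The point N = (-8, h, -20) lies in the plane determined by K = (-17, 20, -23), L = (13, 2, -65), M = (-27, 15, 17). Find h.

8

The plane through K, L, M has equation −930x − 780y − 330z = 7800.
Substituting N: (-780)h + (14040) = 7800, so h = 8.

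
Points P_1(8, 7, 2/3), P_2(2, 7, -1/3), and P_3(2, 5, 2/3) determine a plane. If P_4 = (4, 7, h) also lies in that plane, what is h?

Coplanarity requires P_1P_2 · (P_1P_3 × P_1P_4) = 0.
P_1P_2 = (-6, 0, -1), P_1P_3 = (-6, -2, 0); the triple product is linear in h with coefficient 12 and constant term 0.
Setting it to zero: h = 0.

0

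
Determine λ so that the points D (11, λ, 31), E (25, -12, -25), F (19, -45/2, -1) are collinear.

-73/2

Collinearity requires DE × DF = 0; each component is linear in λ.
The x-component gives (-24)λ + (-876) = 0, so λ = -73/2.
The remaining components then also vanish.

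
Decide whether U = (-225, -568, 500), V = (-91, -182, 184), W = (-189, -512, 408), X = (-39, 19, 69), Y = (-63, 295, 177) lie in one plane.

Yes

The plane through U, V, W has normal n = UV × UW = (-17816, 952, -6392) and equation n·P = 271864.
Checking the remaining points: n·X = 271864, n·Y = 271864.
All equal 271864, so all 5 points lie in one plane.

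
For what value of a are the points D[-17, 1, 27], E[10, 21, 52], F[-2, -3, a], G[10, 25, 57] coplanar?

22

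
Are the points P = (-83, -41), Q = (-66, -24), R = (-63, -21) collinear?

Yes

PQ = (17, 17), PR = (20, 20).
Checking proportionality: PR = 20/17·PQ, so the vectors are parallel and the points are collinear.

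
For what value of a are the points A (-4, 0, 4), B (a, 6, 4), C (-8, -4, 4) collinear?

2

Collinearity requires AB × AC = 0; each component is linear in a.
The z-component gives (-4)a + (8) = 0, so a = 2.
The remaining components then also vanish.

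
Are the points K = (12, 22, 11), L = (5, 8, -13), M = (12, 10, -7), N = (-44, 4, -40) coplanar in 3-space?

Yes

With K as base: KL = (-7, -14, -24), KM = (0, -12, -18), KN = (-56, -18, -51).
KM × KN = (288, 1008, -672).
KL · (KM × KN) = 0.
The scalar triple product vanishes, so the four points are coplanar.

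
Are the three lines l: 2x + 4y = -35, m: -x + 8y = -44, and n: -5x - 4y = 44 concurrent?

Intersecting l and m: solving the 2×2 system gives (x, y) = (-26/5, -123/20).
Substitute into n: (-5)(-26/5) + (-4)(-123/20) = 253/5.
But n requires 44 ≠ 253/5, so the three lines have no common point.

No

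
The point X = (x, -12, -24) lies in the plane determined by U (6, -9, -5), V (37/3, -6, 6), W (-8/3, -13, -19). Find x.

Coplanarity requires UV · (UW × UX) = 0.
UV = (19/3, 3, 11), UW = (-26/3, -4, -14); the triple product is linear in x with coefficient 2 and constant term -14/3.
Setting it to zero: x = 7/3.

7/3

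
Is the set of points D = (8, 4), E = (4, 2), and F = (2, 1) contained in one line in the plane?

Yes

DE = (-4, -2), DF = (-6, -3).
det[DE; DF] = (-4)(-3) − (-2)(-6) = 0.
The determinant is zero, so the points are collinear.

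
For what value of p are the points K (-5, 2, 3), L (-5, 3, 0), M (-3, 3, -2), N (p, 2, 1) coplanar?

-3

Normal to plane KLM: n = (-2, -6, -2); plane equation n·P = -8.
Requiring n·N = -8: (-2)p + (-14) = -8.
So p = -3.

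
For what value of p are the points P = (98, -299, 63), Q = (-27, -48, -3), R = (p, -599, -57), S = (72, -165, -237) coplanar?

278

Coplanarity ⇔ det[PQ; PR; PS] = 0.
Expanding, this is linear in p: (66456)p + (-18474768) = 0.
So p = 278.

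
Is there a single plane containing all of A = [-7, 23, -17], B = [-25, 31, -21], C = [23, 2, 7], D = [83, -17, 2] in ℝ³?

A normal to the plane through A, B, C is n = AB × AC = (108, 312, 138).
The plane has equation n·P = 4074. For D: n·D = 3936.
3936 ≠ 4074, so D is off the plane.

No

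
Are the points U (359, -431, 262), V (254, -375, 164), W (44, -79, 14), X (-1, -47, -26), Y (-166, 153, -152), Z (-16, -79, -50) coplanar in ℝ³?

The plane through U, V, W has normal n = UV × UW = (20608, 4830, -19320) and equation n·P = 254702.
Checking the remaining points: n·X = 254702, n·Y = 254702, n·Z = 254702.
All equal 254702, so all 6 points lie in one plane.

Yes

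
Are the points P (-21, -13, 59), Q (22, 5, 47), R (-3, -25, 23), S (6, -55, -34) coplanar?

No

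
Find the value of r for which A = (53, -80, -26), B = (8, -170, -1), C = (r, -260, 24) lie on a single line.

-37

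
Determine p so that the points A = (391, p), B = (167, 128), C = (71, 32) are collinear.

Collinearity: (A − B) must be parallel to (C − B) = (-96, -96).
Cross-multiplying the components: (p − 128)·(-96) = (224)·(-96).
Solving gives p = 352.

352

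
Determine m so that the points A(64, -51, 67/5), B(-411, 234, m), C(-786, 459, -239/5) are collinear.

-104/5

Collinearity requires AB × AC = 0; each component is linear in m.
The x-component gives (-510)m + (-10608) = 0, so m = -104/5.
The remaining components then also vanish.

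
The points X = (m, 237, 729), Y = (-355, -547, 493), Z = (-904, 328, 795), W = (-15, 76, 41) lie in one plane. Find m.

-809

Coplanarity ⇔ det[XY; XZ; XW] = 0.
Expanding, this is linear in m: (583646)m + (472169614) = 0.
So m = -809.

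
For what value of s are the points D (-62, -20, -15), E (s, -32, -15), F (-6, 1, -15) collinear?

Collinearity requires DE × DF = 0; each component is linear in s.
The z-component gives (21)s + (1974) = 0, so s = -94.
The remaining components then also vanish.

-94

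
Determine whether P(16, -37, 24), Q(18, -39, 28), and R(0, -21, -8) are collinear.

Yes

PQ = (2, -2, 4), PR = (-16, 16, -32).
Each component of PR is -8 times the corresponding component of PQ, so PR = -8·PQ and the points are collinear.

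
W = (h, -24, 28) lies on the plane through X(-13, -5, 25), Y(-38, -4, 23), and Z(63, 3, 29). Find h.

-21

A normal to the plane is n = XY × XZ = (20, -52, -276).
W lies in the plane iff n · XW = 0.
This gives (20)h + (420) = 0, so h = -21.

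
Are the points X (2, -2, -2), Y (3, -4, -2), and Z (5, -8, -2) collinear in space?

XY = (1, -2, 0), XZ = (3, -6, 0).
XY × XZ = (0, 0, 0).
The cross product vanishes, so the three points are collinear.

Yes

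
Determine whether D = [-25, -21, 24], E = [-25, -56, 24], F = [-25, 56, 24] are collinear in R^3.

DE = (0, -35, 0), DF = (0, 77, 0).
Each component of DF is -11/5 times the corresponding component of DE, so DF = -11/5·DE and the points are collinear.

Yes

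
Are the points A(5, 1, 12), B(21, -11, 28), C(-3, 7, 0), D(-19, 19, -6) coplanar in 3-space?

With A as base: AB = (16, -12, 16), AC = (-8, 6, -12), AD = (-24, 18, -18).
AC × AD = (108, 144, 0).
AB · (AC × AD) = 0.
The scalar triple product vanishes, so the four points are coplanar.

Yes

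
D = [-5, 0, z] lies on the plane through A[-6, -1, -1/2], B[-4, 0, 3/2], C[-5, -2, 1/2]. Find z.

1/2

Coplanarity requires AB · (AC × AD) = 0.
AB = (2, 1, 2), AC = (1, -1, 1); the triple product is linear in z with coefficient -3 and constant term 3/2.
Setting it to zero: z = 1/2.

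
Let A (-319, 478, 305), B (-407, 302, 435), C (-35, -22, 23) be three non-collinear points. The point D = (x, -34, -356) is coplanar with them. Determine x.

277

The plane through A, B, C has equation 114632x + 12104y + 93984z = -2116776.
Substituting D: (114632)x + (-33869840) = -2116776, so x = 277.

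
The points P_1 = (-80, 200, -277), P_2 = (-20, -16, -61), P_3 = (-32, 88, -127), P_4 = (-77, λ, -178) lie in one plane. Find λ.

-46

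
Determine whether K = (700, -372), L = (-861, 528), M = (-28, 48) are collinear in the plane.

No

KL = (-1561, 900), KM = (-728, 420).
det[KL; KM] = (-1561)(420) − (900)(-728) = -420.
The determinant is nonzero, so they are not collinear.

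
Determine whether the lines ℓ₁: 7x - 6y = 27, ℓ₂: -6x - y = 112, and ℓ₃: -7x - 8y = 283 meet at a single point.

Lines aᵢx + bᵢy = cᵢ with pairwise distinct directions are concurrent exactly when det[aᵢ bᵢ cᵢ] = 0.
Here the determinant is -86.
Nonzero, so no common point exists.

No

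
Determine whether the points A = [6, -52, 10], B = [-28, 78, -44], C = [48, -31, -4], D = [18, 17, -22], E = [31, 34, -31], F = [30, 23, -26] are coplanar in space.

Yes

The plane through A, B, C has normal n = AB × AC = (-686, -2744, -6174) and equation n·P = 76832.
Checking the remaining points: n·D = 76832, n·E = 76832, n·F = 76832.
All equal 76832, so all 6 points lie in one plane.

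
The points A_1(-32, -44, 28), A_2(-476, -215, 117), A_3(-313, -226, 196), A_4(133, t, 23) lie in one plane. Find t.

1

Coplanarity ⇔ det[A_1A_2; A_1A_3; A_1A_4] = 0.
Expanding, this is linear in t: (49583)t + (-49583) = 0.
So t = 1.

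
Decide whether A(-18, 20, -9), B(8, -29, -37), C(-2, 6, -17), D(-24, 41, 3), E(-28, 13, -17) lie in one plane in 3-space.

The plane through A, B, C has normal n = AB × AC = (0, -240, 420) and equation n·P = -8580.
Checking the remaining points: n·D = -8580, n·E = -10260.
Since n·E = -10260 ≠ -8580, E is off the plane and the points are not all coplanar.

No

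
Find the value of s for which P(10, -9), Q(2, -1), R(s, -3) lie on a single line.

4

The three points are collinear iff det[PQ; PR] = 0.
This determinant is linear in s: (-8)s + (32) = 0, so s = 4.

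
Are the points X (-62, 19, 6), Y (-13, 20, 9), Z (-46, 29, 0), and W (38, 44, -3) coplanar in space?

No

The four points are coplanar iff the 3×3 determinant with rows XY, XZ, XW is zero.
Rows: (49, 1, 3), (16, 10, -6), (100, 25, -9).
Expanding along the first row: (49)(60) − (1)(456) + (3)(-600) = 684.
Nonzero ⇒ not coplanar.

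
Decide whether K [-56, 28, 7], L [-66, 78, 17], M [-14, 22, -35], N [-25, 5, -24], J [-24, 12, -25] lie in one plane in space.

Yes

The plane through K, L, M has normal n = KL × KM = (-2040, 0, -2040) and equation n·P = 99960.
Checking the remaining points: n·N = 99960, n·J = 99960.
All equal 99960, so all 5 points lie in one plane.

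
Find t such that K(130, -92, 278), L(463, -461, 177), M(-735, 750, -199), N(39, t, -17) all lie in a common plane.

-42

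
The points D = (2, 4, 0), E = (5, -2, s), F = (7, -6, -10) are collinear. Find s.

Direction DF = (5, -10, -10). From the x-coordinate of E, the parameter along the line is τ = (5 − 2)/5 = 3/5.
Then s = 0 + 3/5·(-10) = -6.

-6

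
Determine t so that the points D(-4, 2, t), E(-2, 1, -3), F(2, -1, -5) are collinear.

Collinearity requires DE × DF = 0; each component is linear in t.
The x-component gives (-2)t + (-4) = 0, so t = -2.
The remaining components then also vanish.

-2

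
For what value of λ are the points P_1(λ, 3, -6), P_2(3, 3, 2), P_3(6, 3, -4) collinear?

Collinearity requires P_1P_2 × P_1P_3 = 0; each component is linear in λ.
The y-component gives (-6)λ + (42) = 0, so λ = 7.
The remaining components then also vanish.

7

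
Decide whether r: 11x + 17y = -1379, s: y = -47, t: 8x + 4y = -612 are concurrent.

No

Lines aᵢx + bᵢy = cᵢ with pairwise distinct directions are concurrent exactly when det[aᵢ bᵢ cᵢ] = 0.
Here the determinant is -24.
Nonzero, so no common point exists.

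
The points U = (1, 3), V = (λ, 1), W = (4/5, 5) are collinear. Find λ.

Collinearity: (V − U) must be parallel to (W − U) = (-1/5, 2).
Cross-multiplying the components: (λ − 1)·(2) = (-2)·(-1/5).
Solving gives λ = 6/5.

6/5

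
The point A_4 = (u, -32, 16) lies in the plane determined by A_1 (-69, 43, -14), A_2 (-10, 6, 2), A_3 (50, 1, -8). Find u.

The plane through A_1, A_2, A_3 has equation 450x + 1550y + 1925z = 8650.
Substituting A_4: (450)u + (-18800) = 8650, so u = 61.

61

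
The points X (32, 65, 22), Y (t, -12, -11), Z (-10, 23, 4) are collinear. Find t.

Collinearity requires XY × XZ = 0; each component is linear in t.
The y-component gives (18)t + (810) = 0, so t = -45.
The remaining components then also vanish.

-45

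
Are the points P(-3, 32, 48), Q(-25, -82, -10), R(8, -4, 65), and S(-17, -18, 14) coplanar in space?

Yes

With P as base: PQ = (-22, -114, -58), PR = (11, -36, 17), PS = (-14, -50, -34).
PR × PS = (2074, 136, -1054).
PQ · (PR × PS) = 0.
The scalar triple product vanishes, so the four points are coplanar.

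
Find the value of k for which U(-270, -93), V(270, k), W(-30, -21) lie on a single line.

69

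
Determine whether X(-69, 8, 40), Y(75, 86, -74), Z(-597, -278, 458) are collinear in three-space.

Yes

XY = (144, 78, -114), XZ = (-528, -286, 418).
Each component of XZ is -11/3 times the corresponding component of XY, so XZ = -11/3·XY and the points are collinear.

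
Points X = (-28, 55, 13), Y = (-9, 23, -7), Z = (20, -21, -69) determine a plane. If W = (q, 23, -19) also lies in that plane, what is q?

-8

Coplanarity requires XY · (XZ × XW) = 0.
XY = (19, -32, -20), XZ = (48, -76, -82); the triple product is linear in q with coefficient 1104 and constant term 8832.
Setting it to zero: q = -8.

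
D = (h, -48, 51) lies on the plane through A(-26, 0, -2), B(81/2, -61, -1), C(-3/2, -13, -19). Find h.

-5

Coplanarity requires AB · (AC × AD) = 0.
AB = (133/2, -61, 1), AC = (49/2, -13, -17); the triple product is linear in h with coefficient 1050 and constant term 5250.
Setting it to zero: h = -5.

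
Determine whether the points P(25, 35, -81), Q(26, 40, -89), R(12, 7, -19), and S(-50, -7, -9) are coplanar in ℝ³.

No

A normal to the plane through P, Q, R is n = PQ × PR = (86, 42, 37).
The plane has equation n·X = 623. For S: n·S = -4927.
-4927 ≠ 623, so S is off the plane.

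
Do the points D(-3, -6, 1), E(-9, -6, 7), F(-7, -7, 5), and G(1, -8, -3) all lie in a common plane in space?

The four points are coplanar iff the 3×3 determinant with rows DE, DF, DG is zero.
Rows: (-6, 0, 6), (-4, -1, 4), (4, -2, -4).
Expanding along the first row: (-6)(12) − (0)(0) + (6)(12) = 0.
Zero determinant ⇒ coplanar.

Yes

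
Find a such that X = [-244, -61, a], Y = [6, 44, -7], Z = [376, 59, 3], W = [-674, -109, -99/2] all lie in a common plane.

-32

Coplanarity ⇔ det[XY; XZ; XW] = 0.
Expanding, this is linear in a: (46410)a + (1485120) = 0.
So a = -32.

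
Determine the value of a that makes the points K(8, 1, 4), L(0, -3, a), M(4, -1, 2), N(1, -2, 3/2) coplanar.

Normal to plane KMN: n = (-1, 4, -2); plane equation n·P = -12.
Requiring n·L = -12: (-2)a + (-12) = -12.
So a = 0.

0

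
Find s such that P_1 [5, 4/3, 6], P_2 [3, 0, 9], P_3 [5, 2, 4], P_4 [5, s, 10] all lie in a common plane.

Normal to plane P_1P_2P_3: n = (2/3, -4, -4/3); plane equation n·P = -10.
Requiring n·P_4 = -10: (-4)s + (-10) = -10.
So s = 0.

0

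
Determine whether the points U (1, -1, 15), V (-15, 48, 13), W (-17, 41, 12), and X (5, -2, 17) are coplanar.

With U as base: UV = (-16, 49, -2), UW = (-18, 42, -3), UX = (4, -1, 2).
UW × UX = (81, 24, -150).
UV · (UW × UX) = 180.
Since 180 ≠ 0, the four points are not coplanar.

No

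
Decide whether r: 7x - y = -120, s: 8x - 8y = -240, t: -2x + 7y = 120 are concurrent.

Intersecting r and s: solving the 2×2 system gives (x, y) = (-15, 15).
Substitute into t: (-2)(-15) + (7)(15) = 135.
But t requires 120 ≠ 135, so the three lines have no common point.

No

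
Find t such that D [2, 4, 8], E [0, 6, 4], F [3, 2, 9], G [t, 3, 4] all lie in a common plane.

Coplanarity ⇔ det[DE; DF; DG] = 0.
Expanding, this is linear in t: (-6)t + (6) = 0.
So t = 1.

1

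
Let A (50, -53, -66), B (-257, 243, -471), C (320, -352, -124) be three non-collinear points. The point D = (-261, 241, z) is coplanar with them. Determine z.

The plane through A, B, C has equation −138263x − 127156y + 11873z = -957500.
Substituting D: (11873)z + (5442047) = -957500, so z = -539.

-539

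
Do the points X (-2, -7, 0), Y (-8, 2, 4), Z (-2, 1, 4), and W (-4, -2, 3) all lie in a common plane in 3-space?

No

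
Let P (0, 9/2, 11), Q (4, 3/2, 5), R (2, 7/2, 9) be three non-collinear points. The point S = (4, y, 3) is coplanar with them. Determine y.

1/2

A normal to the plane is n = PQ × PR = (0, -4, 2).
S lies in the plane iff n · PS = 0.
This gives (-4)y + (2) = 0, so y = 1/2.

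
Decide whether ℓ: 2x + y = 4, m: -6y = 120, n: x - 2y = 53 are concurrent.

Intersecting ℓ and m: solving the 2×2 system gives (x, y) = (12, -20).
Substitute into n: (1)(12) + (-2)(-20) = 52.
But n requires 53 ≠ 52, so the three lines have no common point.

No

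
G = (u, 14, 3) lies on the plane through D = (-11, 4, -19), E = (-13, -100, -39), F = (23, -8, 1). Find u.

20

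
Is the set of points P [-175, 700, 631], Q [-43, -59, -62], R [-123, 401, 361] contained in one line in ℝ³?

PQ = (132, -759, -693), PR = (52, -299, -270).
PQ × PR = (-2277, -396, 0).
The cross product is nonzero, so the points do not lie on one line.

No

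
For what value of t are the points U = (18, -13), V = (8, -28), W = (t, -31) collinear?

The three points are collinear iff det[UV; UW] = 0.
This determinant is linear in t: (15)t + (-90) = 0, so t = 6.

6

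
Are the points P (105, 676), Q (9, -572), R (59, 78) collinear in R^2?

Yes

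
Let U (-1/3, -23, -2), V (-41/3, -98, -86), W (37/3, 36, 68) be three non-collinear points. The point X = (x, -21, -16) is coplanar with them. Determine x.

The plane through U, V, W has equation −294x − (392/3)y + (490/3)z = 8330/3.
Substituting X: (-294)x + (392/3) = 8330/3, so x = -9.

-9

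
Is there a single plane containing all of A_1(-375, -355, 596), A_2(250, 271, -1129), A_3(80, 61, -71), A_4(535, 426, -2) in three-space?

No

A normal to the plane through A_1, A_2, A_3 is n = A_1A_2 × A_1A_3 = (300058, -368000, -24830).
The plane has equation n·P = 3319570. For A_4: n·A_4 = 3812690.
3812690 ≠ 3319570, so A_4 is off the plane.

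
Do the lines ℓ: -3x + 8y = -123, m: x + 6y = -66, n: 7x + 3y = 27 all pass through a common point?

No

Intersecting ℓ and m: solving the 2×2 system gives (x, y) = (105/13, -321/26).
Substitute into n: (7)(105/13) + (3)(-321/26) = 39/2.
But n requires 27 ≠ 39/2, so the three lines have no common point.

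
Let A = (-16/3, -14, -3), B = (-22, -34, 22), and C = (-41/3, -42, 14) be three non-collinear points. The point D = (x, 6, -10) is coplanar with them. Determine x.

-11/3

Coplanarity requires AB · (AC × AD) = 0.
AB = (-50/3, -20, 25), AC = (-25/3, -28, 17); the triple product is linear in x with coefficient 360 and constant term 1320.
Setting it to zero: x = -11/3.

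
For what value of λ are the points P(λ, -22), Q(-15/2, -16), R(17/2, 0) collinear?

The three points are collinear iff det[PQ; PR] = 0.
This determinant is linear in λ: (-16)λ + (-216) = 0, so λ = -27/2.

-27/2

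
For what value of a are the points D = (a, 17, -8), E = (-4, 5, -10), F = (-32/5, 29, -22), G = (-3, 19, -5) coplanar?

-18/5

Coplanarity ⇔ det[DE; DF; DG] = 0.
Expanding, this is linear in a: (-288)a + (-5184/5) = 0.
So a = -18/5.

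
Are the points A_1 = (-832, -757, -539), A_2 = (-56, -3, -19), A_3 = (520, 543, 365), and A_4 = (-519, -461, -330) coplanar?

No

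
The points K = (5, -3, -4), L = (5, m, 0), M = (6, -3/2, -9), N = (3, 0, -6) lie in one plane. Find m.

Normal to plane KMN: n = (12, 12, 6); plane equation n·P = 0.
Requiring n·L = 0: (12)m + (60) = 0.
So m = -5.

-5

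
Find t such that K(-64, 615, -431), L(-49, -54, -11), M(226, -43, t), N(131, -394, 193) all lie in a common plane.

-33

Normal to plane KLN: n = (6324, 72540, 115320); plane equation n·P = -5495556.
Requiring n·M = -5495556: (115320)t + (-1689996) = -5495556.
So t = -33.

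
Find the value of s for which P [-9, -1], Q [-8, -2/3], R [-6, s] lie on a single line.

0

The three points are collinear iff det[PQ; PR] = 0.
This determinant is linear in s: (1)s + (0) = 0, so s = 0.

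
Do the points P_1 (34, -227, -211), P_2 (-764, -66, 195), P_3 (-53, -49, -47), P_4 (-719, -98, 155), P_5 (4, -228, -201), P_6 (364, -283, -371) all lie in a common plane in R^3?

Yes

The plane through P_1, P_2, P_3 has normal n = P_1P_2 × P_1P_3 = (-45864, 95550, -128037) and equation n·P = 3766581.
Checking the remaining points: n·P_4 = 3766581, n·P_5 = 3766581, n·P_6 = 3766581.
All equal 3766581, so all 6 points lie in one plane.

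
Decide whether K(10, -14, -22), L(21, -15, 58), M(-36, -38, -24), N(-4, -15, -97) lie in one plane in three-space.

Yes

A normal to the plane through K, L, M is n = KL × KM = (1922, -3658, -310).
The plane has equation n·P = 77252. For N: n·N = 77252.
Equal, so N lies in the plane and all four are coplanar.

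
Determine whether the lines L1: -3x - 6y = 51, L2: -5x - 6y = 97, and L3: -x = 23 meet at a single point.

Intersecting L1 and L2: solving the 2×2 system gives (x, y) = (-23, 3).
Substitute into L3: (-1)(-23) + (0)(3) = 23.
This equals 23, so (-23, 3) lies on all three lines and they are concurrent.

Yes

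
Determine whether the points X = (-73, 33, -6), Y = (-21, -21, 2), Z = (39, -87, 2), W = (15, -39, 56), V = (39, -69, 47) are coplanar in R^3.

The plane through X, Y, Z has normal n = XY × XZ = (528, 480, -192) and equation n·P = -21552.
Checking the remaining points: n·W = -21552, n·V = -21552.
All equal -21552, so all 5 points lie in one plane.

Yes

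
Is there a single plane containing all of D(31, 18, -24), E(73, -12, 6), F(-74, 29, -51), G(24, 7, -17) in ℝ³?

Yes

The four points are coplanar iff the 3×3 determinant with rows DE, DF, DG is zero.
Rows: (42, -30, 30), (-105, 11, -27), (-7, -11, 7).
Expanding along the first row: (42)(-220) − (-30)(-924) + (30)(1232) = 0.
Zero determinant ⇒ coplanar.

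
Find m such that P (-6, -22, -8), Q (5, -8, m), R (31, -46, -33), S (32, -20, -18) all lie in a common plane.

The points are coplanar iff PQ · (PR × PS) = 0.
Expanding, this is linear in m: (986)m + (2958) = 0.
So m = -3.

-3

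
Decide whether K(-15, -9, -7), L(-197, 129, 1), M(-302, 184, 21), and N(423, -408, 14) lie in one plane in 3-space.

No

A normal to the plane through K, L, M is n = KL × KM = (2320, 2800, 4480).
The plane has equation n·P = -91360. For N: n·N = -98320.
-98320 ≠ -91360, so N is off the plane.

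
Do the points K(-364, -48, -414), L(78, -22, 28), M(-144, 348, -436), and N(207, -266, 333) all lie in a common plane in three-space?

A normal to the plane through K, L, M is n = KL × KM = (-175604, 106964, 169312).
The plane has equation n·P = -11309584. For N: n·N = -8421556.
-8421556 ≠ -11309584, so N is off the plane.

No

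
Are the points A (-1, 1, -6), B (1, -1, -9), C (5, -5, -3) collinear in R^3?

AB = (2, -2, -3), AC = (6, -6, 3).
AB × AC = (-24, -24, 0).
The cross product is nonzero, so the points do not lie on one line.

No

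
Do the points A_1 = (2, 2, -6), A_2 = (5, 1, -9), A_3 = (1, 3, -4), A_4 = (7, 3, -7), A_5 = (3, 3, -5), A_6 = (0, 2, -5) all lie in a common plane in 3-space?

Yes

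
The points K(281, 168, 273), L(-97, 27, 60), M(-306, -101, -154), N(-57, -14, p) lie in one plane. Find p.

-25

The points are coplanar iff KL · (KM × KN) = 0.
Expanding, this is linear in p: (18915)p + (472875) = 0.
So p = -25.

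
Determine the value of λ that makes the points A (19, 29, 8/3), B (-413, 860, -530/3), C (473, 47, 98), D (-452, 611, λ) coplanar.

Normal to plane ABC: n = (82450, -120700/3, -385050); plane equation n·P = -1881050/3.
Requiring n·D = -1881050/3: (-385050)λ + (-185549900/3) = -1881050/3.
So λ = -159.

-159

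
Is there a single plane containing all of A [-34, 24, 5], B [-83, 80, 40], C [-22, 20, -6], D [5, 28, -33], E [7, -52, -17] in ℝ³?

The plane through A, B, C has normal n = AB × AC = (-476, -119, -476) and equation n·P = 10948.
Checking the remaining points: n·D = 9996, n·E = 10948.
Since n·D = 9996 ≠ 10948, D is off the plane and the points are not all coplanar.

No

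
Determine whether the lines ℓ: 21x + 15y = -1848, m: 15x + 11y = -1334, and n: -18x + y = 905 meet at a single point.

The three lines meet at one point iff the augmented coefficient matrix [aᵢ bᵢ cᵢ] has rank < 3, i.e. its determinant vanishes.
Here the determinant is 0.
It vanishes, so the lines are concurrent at (-53, -49).

Yes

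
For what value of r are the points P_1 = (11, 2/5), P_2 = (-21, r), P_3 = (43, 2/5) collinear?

The three points are collinear iff det[P_1P_2; P_1P_3] = 0.
This determinant is linear in r: (-32)r + (64/5) = 0, so r = 2/5.

2/5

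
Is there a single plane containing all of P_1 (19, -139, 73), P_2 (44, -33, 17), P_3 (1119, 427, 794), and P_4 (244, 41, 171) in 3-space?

No

With P_1 as base: P_1P_2 = (25, 106, -56), P_1P_3 = (1100, 566, 721), P_1P_4 = (225, 180, 98).
P_1P_3 × P_1P_4 = (-74312, 54425, 70650).
P_1P_2 · (P_1P_3 × P_1P_4) = -45150.
Since -45150 ≠ 0, the four points are not coplanar.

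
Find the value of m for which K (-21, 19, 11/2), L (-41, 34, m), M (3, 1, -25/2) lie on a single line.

41/2

Direction KM = (24, -18, -18). From the x-coordinate of L, the parameter along the line is τ = (-41 − (-21))/24 = -5/6.
Then m = 11/2 + (-5/6)·(-18) = 41/2.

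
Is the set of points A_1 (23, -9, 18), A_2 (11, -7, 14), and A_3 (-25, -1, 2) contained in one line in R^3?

Yes

A_1A_2 = (-12, 2, -4), A_1A_3 = (-48, 8, -16).
Each component of A_1A_3 is 4 times the corresponding component of A_1A_2, so A_1A_3 = 4·A_1A_2 and the points are collinear.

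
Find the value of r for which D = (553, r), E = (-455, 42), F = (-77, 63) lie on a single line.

98

Collinearity: (D − E) must be parallel to (F − E) = (378, 21).
Cross-multiplying the components: (r − 42)·(378) = (1008)·(21).
Solving gives r = 98.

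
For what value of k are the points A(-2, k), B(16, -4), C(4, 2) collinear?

The three points are collinear iff det[AB; AC] = 0.
This determinant is linear in k: (-12)k + (60) = 0, so k = 5.

5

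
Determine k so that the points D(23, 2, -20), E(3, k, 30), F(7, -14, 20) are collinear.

Direction DF = (-16, -16, 40). From the x-coordinate of E, the parameter along the line is τ = (3 − 23)/(-16) = 5/4.
Then k = 2 + 5/4·(-16) = -18.

-18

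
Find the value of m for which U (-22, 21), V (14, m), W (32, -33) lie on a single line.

Collinearity: (V − U) must be parallel to (W − U) = (54, -54).
Cross-multiplying the components: (m − 21)·(54) = (36)·(-54).
Solving gives m = -15.

-15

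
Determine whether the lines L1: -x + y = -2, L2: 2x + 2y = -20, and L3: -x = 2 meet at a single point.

No

Intersecting L1 and L2: solving the 2×2 system gives (x, y) = (-4, -6).
Substitute into L3: (-1)(-4) + (0)(-6) = 4.
But L3 requires 2 ≠ 4, so the three lines have no common point.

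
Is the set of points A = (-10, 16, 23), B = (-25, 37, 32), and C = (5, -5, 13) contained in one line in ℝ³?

No

AB = (-15, 21, 9), AC = (15, -21, -10).
AB × AC = (-21, -15, 0).
The cross product is nonzero, so the points do not lie on one line.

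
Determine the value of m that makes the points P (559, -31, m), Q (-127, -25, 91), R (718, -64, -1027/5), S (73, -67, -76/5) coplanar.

-607/5

The points are coplanar iff PQ · (PR × PS) = 0.
Expanding, this is linear in m: (27690)m + (3361566) = 0.
So m = -607/5.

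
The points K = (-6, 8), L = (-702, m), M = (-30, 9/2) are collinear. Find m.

-187/2

Collinearity: (L − K) must be parallel to (M − K) = (-24, -7/2).
Cross-multiplying the components: (m − 8)·(-24) = (-696)·(-7/2).
Solving gives m = -187/2.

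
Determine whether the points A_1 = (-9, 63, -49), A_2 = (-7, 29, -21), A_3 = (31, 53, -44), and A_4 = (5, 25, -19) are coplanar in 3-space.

No

The four points are coplanar iff the 3×3 determinant with rows A_1A_2, A_1A_3, A_1A_4 is zero.
Rows: (2, -34, 28), (40, -10, 5), (14, -38, 30).
Expanding along the first row: (2)(-110) − (-34)(1130) + (28)(-1380) = -440.
Nonzero ⇒ not coplanar.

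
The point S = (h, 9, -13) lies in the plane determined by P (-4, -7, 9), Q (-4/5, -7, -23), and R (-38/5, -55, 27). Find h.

-6/5

Coplanarity requires PQ · (PR × PS) = 0.
PQ = (16/5, 0, -32), PR = (-18/5, -48, 18); the triple product is linear in h with coefficient -1536 and constant term -9216/5.
Setting it to zero: h = -6/5.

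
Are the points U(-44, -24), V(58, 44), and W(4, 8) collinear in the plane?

UV = (102, 68), UW = (48, 32).
Twice the signed area of △UVW is (102)(32) − (68)(48) = 0.
The triangle is degenerate (zero area), so the points are collinear.

Yes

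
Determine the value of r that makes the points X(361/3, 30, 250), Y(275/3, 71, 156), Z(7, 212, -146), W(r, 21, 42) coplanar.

-23

The points are coplanar iff XY · (XZ × XW) = 0.
Expanding, this is linear in r: (872)r + (20056) = 0.
So r = -23.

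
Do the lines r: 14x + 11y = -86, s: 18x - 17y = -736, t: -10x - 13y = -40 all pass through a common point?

The three lines meet at one point iff the augmented coefficient matrix [aᵢ bᵢ cᵢ] has rank < 3, i.e. its determinant vanishes.
Here the determinant is -808.
Nonzero, so no common point exists.

No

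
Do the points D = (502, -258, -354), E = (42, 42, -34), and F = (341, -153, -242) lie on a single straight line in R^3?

Yes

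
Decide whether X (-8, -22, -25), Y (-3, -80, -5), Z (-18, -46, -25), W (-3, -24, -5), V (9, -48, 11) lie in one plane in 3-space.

The plane through X, Y, Z has normal n = XY × XZ = (480, -200, -700) and equation n·P = 18060.
Checking the remaining points: n·W = 6860, n·V = 6220.
Since n·W = 6860 ≠ 18060, W is off the plane and the points are not all coplanar.

No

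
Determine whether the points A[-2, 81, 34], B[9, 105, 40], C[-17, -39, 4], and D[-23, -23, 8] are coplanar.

Yes

A normal to the plane through A, B, C is n = AB × AC = (0, 240, -960).
The plane has equation n·P = -13200. For D: n·D = -13200.
Equal, so D lies in the plane and all four are coplanar.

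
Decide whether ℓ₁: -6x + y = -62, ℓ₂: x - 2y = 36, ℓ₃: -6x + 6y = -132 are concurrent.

Yes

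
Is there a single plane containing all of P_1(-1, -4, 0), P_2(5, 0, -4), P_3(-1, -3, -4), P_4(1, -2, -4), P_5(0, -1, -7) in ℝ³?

The plane through P_1, P_2, P_3 has normal n = P_1P_2 × P_1P_3 = (-12, 24, 6) and equation n·P = -84.
Checking the remaining points: n·P_4 = -84, n·P_5 = -66.
Since n·P_5 = -66 ≠ -84, P_5 is off the plane and the points are not all coplanar.

No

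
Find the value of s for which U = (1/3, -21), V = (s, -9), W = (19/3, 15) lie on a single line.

7/3

The three points are collinear iff det[UV; UW] = 0.
This determinant is linear in s: (36)s + (-84) = 0, so s = 7/3.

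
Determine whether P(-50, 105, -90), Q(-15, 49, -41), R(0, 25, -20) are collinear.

PQ = (35, -56, 49), PR = (50, -80, 70).
Each component of PR is 10/7 times the corresponding component of PQ, so PR = 10/7·PQ and the points are collinear.

Yes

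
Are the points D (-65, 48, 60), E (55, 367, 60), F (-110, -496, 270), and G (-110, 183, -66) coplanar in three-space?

With D as base: DE = (120, 319, 0), DF = (-45, -544, 210), DG = (-45, 135, -126).
DF × DG = (40194, -15120, -30555).
DE · (DF × DG) = 0.
The scalar triple product vanishes, so the four points are coplanar.

Yes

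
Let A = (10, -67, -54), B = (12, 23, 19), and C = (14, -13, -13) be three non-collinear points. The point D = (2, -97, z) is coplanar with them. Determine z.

-71

Coplanarity requires AB · (AC × AD) = 0.
AB = (2, 90, 73), AC = (4, 54, 41); the triple product is linear in z with coefficient -252 and constant term -17892.
Setting it to zero: z = -71.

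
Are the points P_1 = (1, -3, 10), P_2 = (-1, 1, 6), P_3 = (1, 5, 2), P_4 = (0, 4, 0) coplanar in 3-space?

A normal to the plane through P_1, P_2, P_3 is n = P_1P_2 × P_1P_3 = (0, -16, -16).
The plane has equation n·P = -112. For P_4: n·P_4 = -64.
-64 ≠ -112, so P_4 is off the plane.

No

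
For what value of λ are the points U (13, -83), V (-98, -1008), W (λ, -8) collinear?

22

Collinearity: (W − U) must be parallel to (V − U) = (-111, -925).
Cross-multiplying the components: (λ − 13)·(-925) = (75)·(-111).
Solving gives λ = 22.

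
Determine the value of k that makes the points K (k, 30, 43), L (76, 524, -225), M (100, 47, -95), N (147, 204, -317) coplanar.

60

The points are coplanar iff KL · (KM × KN) = 0.
Expanding, this is linear in k: (-85484)k + (5129040) = 0.
So k = 60.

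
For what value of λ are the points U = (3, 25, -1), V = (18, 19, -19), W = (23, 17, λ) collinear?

Collinearity requires UV × UW = 0; each component is linear in λ.
The x-component gives (-6)λ + (-150) = 0, so λ = -25.
The remaining components then also vanish.

-25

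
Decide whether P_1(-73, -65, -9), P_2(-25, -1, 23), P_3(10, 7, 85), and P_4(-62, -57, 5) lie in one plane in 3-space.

A normal to the plane through P_1, P_2, P_3 is n = P_1P_2 × P_1P_3 = (3712, -1856, -1856).
The plane has equation n·P = -133632. For P_4: n·P_4 = -133632.
Equal, so P_4 lies in the plane and all four are coplanar.

Yes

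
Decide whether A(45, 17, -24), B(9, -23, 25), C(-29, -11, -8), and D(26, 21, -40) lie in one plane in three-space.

A normal to the plane through A, B, C is n = AB × AC = (732, -3050, -1952).
The plane has equation n·P = 27938. For D: n·D = 33062.
33062 ≠ 27938, so D is off the plane.

No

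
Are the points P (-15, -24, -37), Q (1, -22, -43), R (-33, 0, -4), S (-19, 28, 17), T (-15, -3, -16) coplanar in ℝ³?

The plane through P, Q, R has normal n = PQ × PR = (210, -420, 420) and equation n·X = -8610.
Checking the remaining points: n·S = -8610, n·T = -8610.
All equal -8610, so all 5 points lie in one plane.

Yes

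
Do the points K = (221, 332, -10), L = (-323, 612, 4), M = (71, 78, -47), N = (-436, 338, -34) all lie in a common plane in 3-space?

The four points are coplanar iff the 3×3 determinant with rows KL, KM, KN is zero.
Rows: (-544, 280, 14), (-150, -254, -37), (-657, 6, -24).
Expanding along the first row: (-544)(6318) − (280)(-20709) + (14)(-167778) = 12636.
Nonzero ⇒ not coplanar.

No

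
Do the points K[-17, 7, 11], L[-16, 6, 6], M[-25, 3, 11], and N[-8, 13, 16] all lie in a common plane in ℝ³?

With K as base: KL = (1, -1, -5), KM = (-8, -4, 0), KN = (9, 6, 5).
KM × KN = (-20, 40, -12).
KL · (KM × KN) = 0.
The scalar triple product vanishes, so the four points are coplanar.

Yes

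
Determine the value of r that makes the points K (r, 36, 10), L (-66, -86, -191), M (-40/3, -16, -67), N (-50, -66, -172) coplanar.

Coplanarity ⇔ det[KL; KM; KN] = 0.
Expanding, this is linear in r: (1150)r + (-92000/3) = 0.
So r = 80/3.

80/3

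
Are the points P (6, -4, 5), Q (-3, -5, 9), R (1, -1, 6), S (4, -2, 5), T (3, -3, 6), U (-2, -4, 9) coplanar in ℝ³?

The plane through P, Q, R has normal n = PQ × PR = (-13, -11, -32) and equation n·X = -194.
Checking the remaining points: n·S = -190, n·T = -198, n·U = -218.
Since n·S = -190 ≠ -194, S is off the plane and the points are not all coplanar.

No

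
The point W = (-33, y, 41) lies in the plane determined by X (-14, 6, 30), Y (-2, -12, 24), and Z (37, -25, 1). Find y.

Coplanarity requires XY · (XZ × XW) = 0.
XY = (12, -18, -6), XZ = (51, -31, -29); the triple product is linear in y with coefficient 42 and constant term -630.
Setting it to zero: y = 15.

15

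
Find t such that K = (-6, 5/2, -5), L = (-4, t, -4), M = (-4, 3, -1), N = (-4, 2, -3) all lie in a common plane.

3/2

Normal to plane KMN: n = (3, 4, -2); plane equation n·P = 2.
Requiring n·L = 2: (4)t + (-4) = 2.
So t = 3/2.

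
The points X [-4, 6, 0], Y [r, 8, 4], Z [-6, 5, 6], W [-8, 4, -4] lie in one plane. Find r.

0

Coplanarity ⇔ det[XY; XZ; XW] = 0.
Expanding, this is linear in r: (16)r + (0) = 0.
So r = 0.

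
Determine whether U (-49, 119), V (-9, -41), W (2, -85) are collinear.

Yes

UV = (40, -160), UW = (51, -204).
Twice the signed area of △UVW is (40)(-204) − (-160)(51) = 0.
The triangle is degenerate (zero area), so the points are collinear.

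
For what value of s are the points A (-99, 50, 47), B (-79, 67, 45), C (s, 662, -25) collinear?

Collinearity requires AB × AC = 0; each component is linear in s.
The y-component gives (-2)s + (1242) = 0, so s = 621.
The remaining components then also vanish.

621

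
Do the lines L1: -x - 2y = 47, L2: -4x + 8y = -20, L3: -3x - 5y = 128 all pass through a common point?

The three lines meet at one point iff the augmented coefficient matrix [aᵢ bᵢ cᵢ] has rank < 3, i.e. its determinant vanishes.
Here the determinant is 0.
It vanishes, so the lines are concurrent at (-21, -13).

Yes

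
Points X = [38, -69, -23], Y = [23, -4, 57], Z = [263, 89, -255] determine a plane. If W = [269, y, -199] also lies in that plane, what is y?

The plane through X, Y, Z has equation −27720x + 14520y − 16995z = -1664355.
Substituting W: (14520)y + (-4074675) = -1664355, so y = 166.

166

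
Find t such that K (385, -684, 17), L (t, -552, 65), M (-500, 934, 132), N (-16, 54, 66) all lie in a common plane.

The points are coplanar iff KL · (KM × KN) = 0.
Expanding, this is linear in t: (-5588)t + (1581404) = 0.
So t = 283.

283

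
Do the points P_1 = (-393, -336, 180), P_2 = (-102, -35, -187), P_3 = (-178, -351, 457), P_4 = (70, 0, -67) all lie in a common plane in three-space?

No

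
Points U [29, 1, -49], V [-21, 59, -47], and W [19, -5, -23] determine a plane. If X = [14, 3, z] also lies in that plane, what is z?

Coplanarity requires UV · (UW × UX) = 0.
UV = (-50, 58, 2), UW = (-10, -6, 26); the triple product is linear in z with coefficient 880 and constant term 22880.
Setting it to zero: z = -26.

-26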